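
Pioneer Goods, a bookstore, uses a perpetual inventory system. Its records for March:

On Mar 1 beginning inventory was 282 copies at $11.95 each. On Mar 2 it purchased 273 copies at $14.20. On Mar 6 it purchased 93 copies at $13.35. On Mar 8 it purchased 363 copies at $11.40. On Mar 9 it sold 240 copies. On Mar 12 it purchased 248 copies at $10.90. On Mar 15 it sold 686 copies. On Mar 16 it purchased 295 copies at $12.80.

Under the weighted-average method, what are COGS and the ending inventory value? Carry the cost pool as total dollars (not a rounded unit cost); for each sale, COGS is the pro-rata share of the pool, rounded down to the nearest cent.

After Mar 1: 282 on hand, pool $3,369.90 (≈ $11.9500 each)
After Mar 2: 555 on hand, pool $7,246.50 (≈ $13.0568 each)
After Mar 6: 648 on hand, pool $8,488.05 (≈ $13.0988 each)
After Mar 8: 1011 on hand, pool $12,626.25 (≈ $12.4889 each)
Mar 9, sell 240: 240/1011 × $12,626.25 → $2,997.32
After Mar 12: 1019 on hand, pool $12,332.13 (≈ $12.1022 each)
Mar 15, sell 686: 686/1019 × $12,332.13 → $8,302.10
After Mar 16: 628 on hand, pool $7,806.03 (≈ $12.4300 each)
Total COGS = $2,997.32 + $8,302.10 = $11,299.42
Ending inventory (cost pool remaining) = $7,806.03

COGS = $11,299.42; ending inventory = $7,806.03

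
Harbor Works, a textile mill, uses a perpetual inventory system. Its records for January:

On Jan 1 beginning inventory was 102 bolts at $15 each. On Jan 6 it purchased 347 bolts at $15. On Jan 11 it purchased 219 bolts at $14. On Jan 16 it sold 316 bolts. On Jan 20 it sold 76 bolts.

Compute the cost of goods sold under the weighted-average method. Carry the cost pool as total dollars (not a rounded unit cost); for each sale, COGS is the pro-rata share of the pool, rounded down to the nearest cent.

COGS = $5,751.48

After Jan 1: 102 on hand, pool $1,530.00 (≈ $15.0000 each)
After Jan 6: 449 on hand, pool $6,735.00 (≈ $15.0000 each)
After Jan 11: 668 on hand, pool $9,801.00 (≈ $14.6722 each)
Jan 16, sell 316: 316/668 × $9,801.00 → $4,636.40
Jan 20, sell 76: 76/352 × $5,164.60 → $1,115.08
Total COGS = $4,636.40 + $1,115.08 = $5,751.48
Ending inventory (cost pool remaining) = $4,049.52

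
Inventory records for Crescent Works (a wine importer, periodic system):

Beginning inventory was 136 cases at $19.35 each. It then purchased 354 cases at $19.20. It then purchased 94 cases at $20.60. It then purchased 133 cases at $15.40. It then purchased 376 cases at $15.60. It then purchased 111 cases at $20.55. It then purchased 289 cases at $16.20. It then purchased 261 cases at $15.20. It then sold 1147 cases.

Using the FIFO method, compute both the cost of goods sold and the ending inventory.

COGS = $20,388.30; ending inventory = $9,820.35

Sale 1 (1147) [FIFO — oldest first]: 136 @ $19.35 + 354 @ $19.20 + 94 @ $20.60 + 133 @ $15.40 + 376 @ $15.60 + 54 @ $20.55 = $20,388.30
Ending inventory: 57 @ $20.55 + 289 @ $16.20 + 261 @ $15.20 = $9,820.35
Check: goods available $30,208.65 = COGS $20,388.30 + ending $9,820.35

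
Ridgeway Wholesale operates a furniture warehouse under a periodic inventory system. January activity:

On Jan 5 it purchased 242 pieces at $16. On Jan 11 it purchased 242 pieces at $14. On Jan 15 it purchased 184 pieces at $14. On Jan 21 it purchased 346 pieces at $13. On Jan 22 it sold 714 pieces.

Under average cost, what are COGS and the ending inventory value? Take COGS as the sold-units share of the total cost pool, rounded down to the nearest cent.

COGS = $10,093.17; ending inventory = $4,240.83

Jan 22, sell 714: 714/1014 × $14,334.00 → $10,093.17
Ending inventory (cost pool remaining) = $4,240.83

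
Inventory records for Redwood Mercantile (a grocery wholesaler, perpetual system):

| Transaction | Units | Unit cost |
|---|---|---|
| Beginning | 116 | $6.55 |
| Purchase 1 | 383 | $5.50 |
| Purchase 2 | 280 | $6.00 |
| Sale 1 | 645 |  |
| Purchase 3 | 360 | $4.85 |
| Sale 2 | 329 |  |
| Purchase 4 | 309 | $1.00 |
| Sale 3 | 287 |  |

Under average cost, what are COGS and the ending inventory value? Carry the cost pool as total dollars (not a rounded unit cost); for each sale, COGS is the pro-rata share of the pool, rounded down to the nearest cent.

COGS = $6,146.27; ending inventory = $455.03

After Beginning: 116 on hand, pool $759.80 (≈ $6.5500 each)
After Purchase 1: 499 on hand, pool $2,866.30 (≈ $5.7441 each)
After Purchase 2: 779 on hand, pool $4,546.30 (≈ $5.8361 each)
Sale 1, sell 645: 645/779 × $4,546.30 → $3,764.26
After Purchase 3: 494 on hand, pool $2,528.04 (≈ $5.1175 each)
Sale 2, sell 329: 329/494 × $2,528.04 → $1,683.65
After Purchase 4: 474 on hand, pool $1,153.39 (≈ $2.4333 each)
Sale 3, sell 287: 287/474 × $1,153.39 → $698.36
Total COGS = $3,764.26 + $1,683.65 + $698.36 = $6,146.27
Ending inventory (cost pool remaining) = $455.03
Check: goods available $6,601.30 = COGS $6,146.27 + ending $455.03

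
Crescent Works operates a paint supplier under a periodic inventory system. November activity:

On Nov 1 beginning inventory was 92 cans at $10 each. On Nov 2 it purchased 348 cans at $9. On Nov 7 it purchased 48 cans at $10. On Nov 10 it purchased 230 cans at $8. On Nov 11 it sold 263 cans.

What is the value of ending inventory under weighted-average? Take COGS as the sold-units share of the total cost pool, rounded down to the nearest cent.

Ending inventory = $4,037.97

Nov 11, sell 263: 263/718 × $6,372.00 → $2,334.03
Ending inventory (cost pool remaining) = $4,037.97
Check: goods available $6,372.00 = COGS $2,334.03 + ending $4,037.97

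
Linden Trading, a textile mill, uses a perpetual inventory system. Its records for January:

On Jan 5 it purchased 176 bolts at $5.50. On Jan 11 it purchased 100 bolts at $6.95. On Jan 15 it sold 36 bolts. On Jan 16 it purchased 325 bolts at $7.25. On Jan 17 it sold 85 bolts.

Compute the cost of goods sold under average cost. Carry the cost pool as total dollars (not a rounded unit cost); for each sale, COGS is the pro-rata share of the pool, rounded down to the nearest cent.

COGS = $788.94

After Jan 5: 176 on hand, pool $968.00 (≈ $5.5000 each)
After Jan 11: 276 on hand, pool $1,663.00 (≈ $6.0254 each)
Jan 15, sell 36: 36/276 × $1,663.00 → $216.91
After Jan 16: 565 on hand, pool $3,802.34 (≈ $6.7298 each)
Jan 17, sell 85: 85/565 × $3,802.34 → $572.03
Total COGS = $216.91 + $572.03 = $788.94
Ending inventory (cost pool remaining) = $3,230.31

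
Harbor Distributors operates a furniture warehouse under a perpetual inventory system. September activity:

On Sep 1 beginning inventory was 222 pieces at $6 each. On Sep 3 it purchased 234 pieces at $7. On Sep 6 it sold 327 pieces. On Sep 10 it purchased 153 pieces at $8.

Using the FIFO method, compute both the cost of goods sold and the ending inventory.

COGS = $2,067; ending inventory = $2,127

Sep 6, 327 sold [FIFO — oldest first]: 222 @ $6 + 105 @ $7 = $2,067
Ending inventory: 129 @ $7 + 153 @ $8 = $2,127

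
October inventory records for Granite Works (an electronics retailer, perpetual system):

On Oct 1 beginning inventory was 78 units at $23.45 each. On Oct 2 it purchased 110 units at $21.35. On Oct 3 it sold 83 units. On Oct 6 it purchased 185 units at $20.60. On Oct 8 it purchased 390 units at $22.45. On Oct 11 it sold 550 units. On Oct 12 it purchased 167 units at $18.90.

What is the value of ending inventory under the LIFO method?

Ending inventory = $6,076.85

Oct 3, 83 sold [LIFO — newest first]: 83 @ $21.35 = $1,772.05
Oct 11, 550 sold [LIFO — newest first]: 390 @ $22.45 + 160 @ $20.60 = $12,051.50
Total COGS = $1,772.05 + $12,051.50 = $13,823.55
Ending inventory: 78 @ $23.45 + 27 @ $21.35 + 25 @ $20.60 + 167 @ $18.90 = $6,076.85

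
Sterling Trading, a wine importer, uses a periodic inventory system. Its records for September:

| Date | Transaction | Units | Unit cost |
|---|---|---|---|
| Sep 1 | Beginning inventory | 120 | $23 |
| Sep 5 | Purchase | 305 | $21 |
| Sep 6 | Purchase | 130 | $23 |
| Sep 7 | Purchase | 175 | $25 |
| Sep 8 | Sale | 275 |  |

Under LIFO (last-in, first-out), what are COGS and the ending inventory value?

COGS = $6,675; ending inventory = $9,855

Sep 8, 275 sold [LIFO — newest first]: 175 @ $25 + 100 @ $23 = $6,675
Ending inventory: 120 @ $23 + 305 @ $21 + 30 @ $23 = $9,855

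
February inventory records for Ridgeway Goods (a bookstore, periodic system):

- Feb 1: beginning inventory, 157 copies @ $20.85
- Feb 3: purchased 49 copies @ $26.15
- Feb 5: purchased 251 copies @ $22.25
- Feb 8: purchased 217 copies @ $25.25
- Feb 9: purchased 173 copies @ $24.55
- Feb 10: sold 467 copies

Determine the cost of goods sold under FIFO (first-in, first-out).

Feb 10, 467 sold [FIFO — oldest first]: 157 @ $20.85 + 49 @ $26.15 + 251 @ $22.25 + 10 @ $25.25 = $10,392.05
Ending inventory: 207 @ $25.25 + 173 @ $24.55 = $9,473.90
Check: goods available $19,865.95 = COGS $10,392.05 + ending $9,473.90

COGS = $10,392.05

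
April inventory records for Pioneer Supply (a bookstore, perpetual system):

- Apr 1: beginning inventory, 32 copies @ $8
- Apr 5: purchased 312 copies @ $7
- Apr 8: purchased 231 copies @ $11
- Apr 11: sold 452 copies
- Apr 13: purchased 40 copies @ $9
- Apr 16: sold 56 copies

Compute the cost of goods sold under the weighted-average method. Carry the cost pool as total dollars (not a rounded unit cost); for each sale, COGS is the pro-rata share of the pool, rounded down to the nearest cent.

After Apr 1: 32 on hand, pool $256.00 (≈ $8.0000 each)
After Apr 5: 344 on hand, pool $2,440.00 (≈ $7.0930 each)
After Apr 8: 575 on hand, pool $4,981.00 (≈ $8.6626 each)
Apr 11, sell 452: 452/575 × $4,981.00 → $3,915.49
After Apr 13: 163 on hand, pool $1,425.51 (≈ $8.7455 each)
Apr 16, sell 56: 56/163 × $1,425.51 → $489.74
Total COGS = $3,915.49 + $489.74 = $4,405.23
Ending inventory (cost pool remaining) = $935.77
Check: goods available $5,341.00 = COGS $4,405.23 + ending $935.77

COGS = $4,405.23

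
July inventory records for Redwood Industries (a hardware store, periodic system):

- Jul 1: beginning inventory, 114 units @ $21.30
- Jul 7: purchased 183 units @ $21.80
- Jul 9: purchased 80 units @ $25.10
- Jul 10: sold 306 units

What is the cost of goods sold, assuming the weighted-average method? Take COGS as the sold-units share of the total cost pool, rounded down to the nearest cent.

COGS = $6,838.81

Jul 10, sell 306: 306/377 × $8,425.60 → $6,838.81
Ending inventory (cost pool remaining) = $1,586.79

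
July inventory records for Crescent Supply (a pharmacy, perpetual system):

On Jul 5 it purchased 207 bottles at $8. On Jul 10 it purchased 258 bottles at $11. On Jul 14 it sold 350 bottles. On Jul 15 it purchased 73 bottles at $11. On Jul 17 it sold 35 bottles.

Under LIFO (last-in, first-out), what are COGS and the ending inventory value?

COGS = $3,959; ending inventory = $1,338

Jul 14, 350 sold [LIFO — newest first]: 258 @ $11 + 92 @ $8 = $3,574
Jul 17, 35 sold [LIFO — newest first]: 35 @ $11 = $385
Total COGS = $3,574 + $385 = $3,959
Ending inventory: 115 @ $8 + 38 @ $11 = $1,338
Check: goods available $5,297 = COGS $3,959 + ending $1,338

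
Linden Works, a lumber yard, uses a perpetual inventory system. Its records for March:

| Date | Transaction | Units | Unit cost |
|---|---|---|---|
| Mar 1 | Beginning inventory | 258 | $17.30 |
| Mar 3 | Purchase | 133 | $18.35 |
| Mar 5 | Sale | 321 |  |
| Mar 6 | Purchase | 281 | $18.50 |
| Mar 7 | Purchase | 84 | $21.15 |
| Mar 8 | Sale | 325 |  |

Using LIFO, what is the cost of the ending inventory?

Ending inventory = $1,951.00

Mar 5, 321 sold [LIFO — newest first]: 133 @ $18.35 + 188 @ $17.30 = $5,692.95
Mar 8, 325 sold [LIFO — newest first]: 84 @ $21.15 + 241 @ $18.50 = $6,235.10
Total COGS = $5,692.95 + $6,235.10 = $11,928.05
Ending inventory: 70 @ $17.30 + 40 @ $18.50 = $1,951.00
Check: goods available $13,879.05 = COGS $11,928.05 + ending $1,951.00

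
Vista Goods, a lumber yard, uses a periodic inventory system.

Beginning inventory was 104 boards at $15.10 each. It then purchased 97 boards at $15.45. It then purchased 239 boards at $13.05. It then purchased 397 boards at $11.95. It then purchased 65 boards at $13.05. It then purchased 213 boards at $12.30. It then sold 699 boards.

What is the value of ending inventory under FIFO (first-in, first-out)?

Ending inventory = $5,117.25

Sale 1 (699) [FIFO — oldest first]: 104 @ $15.10 + 97 @ $15.45 + 239 @ $13.05 + 259 @ $11.95 = $9,283.05
Ending inventory: 138 @ $11.95 + 65 @ $13.05 + 213 @ $12.30 = $5,117.25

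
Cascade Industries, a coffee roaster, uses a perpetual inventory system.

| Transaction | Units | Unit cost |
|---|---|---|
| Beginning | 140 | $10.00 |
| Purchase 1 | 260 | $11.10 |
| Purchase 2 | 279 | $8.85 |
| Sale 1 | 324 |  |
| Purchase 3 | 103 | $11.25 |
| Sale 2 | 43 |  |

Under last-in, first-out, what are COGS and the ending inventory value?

COGS = $3,452.40; ending inventory = $4,461.50

Sale 1 (324) [LIFO — newest first]: 279 @ $8.85 + 45 @ $11.10 = $2,968.65
Sale 2 (43) [LIFO — newest first]: 43 @ $11.25 = $483.75
Total COGS = $2,968.65 + $483.75 = $3,452.40
Ending inventory: 140 @ $10.00 + 215 @ $11.10 + 60 @ $11.25 = $4,461.50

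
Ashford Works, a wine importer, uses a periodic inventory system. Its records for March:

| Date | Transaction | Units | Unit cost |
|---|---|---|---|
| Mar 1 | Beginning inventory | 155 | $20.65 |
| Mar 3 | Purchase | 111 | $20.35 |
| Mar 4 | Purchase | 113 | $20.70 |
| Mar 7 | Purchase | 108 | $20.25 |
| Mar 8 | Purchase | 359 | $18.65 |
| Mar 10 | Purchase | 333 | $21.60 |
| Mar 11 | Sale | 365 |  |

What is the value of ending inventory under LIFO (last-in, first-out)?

Ending inventory = $16,084.25

Mar 11, 365 sold [LIFO — newest first]: 333 @ $21.60 + 32 @ $18.65 = $7,789.60
Ending inventory: 155 @ $20.65 + 111 @ $20.35 + 113 @ $20.70 + 108 @ $20.25 + 327 @ $18.65 = $16,084.25
Check: goods available $23,873.85 = COGS $7,789.60 + ending $16,084.25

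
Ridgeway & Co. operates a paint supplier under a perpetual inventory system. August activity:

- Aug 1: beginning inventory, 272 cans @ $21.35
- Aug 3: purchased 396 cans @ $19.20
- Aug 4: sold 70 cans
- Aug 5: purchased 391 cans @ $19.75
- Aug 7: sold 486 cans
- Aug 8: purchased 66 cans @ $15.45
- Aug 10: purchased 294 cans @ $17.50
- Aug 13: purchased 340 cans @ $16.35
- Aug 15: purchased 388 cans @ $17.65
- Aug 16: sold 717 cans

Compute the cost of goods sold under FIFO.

COGS = $24,742.35

Aug 4, 70 sold [FIFO — oldest first]: 70 @ $21.35 = $1,494.50
Aug 7, 486 sold [FIFO — oldest first]: 202 @ $21.35 + 284 @ $19.20 = $9,765.50
Aug 16, 717 sold [FIFO — oldest first]: 112 @ $19.20 + 391 @ $19.75 + 66 @ $15.45 + 148 @ $17.50 = $13,482.35
Total COGS = $1,494.50 + $9,765.50 + $13,482.35 = $24,742.35
Ending inventory: 146 @ $17.50 + 340 @ $16.35 + 388 @ $17.65 = $14,962.20
Check: goods available $39,704.55 = COGS $24,742.35 + ending $14,962.20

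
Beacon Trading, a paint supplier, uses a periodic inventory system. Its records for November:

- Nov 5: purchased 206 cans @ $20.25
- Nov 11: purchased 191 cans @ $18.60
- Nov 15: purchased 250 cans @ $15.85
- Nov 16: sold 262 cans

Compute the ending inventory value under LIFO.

Nov 16, 262 sold [LIFO — newest first]: 250 @ $15.85 + 12 @ $18.60 = $4,185.70
Ending inventory: 206 @ $20.25 + 179 @ $18.60 = $7,500.90

Ending inventory = $7,500.90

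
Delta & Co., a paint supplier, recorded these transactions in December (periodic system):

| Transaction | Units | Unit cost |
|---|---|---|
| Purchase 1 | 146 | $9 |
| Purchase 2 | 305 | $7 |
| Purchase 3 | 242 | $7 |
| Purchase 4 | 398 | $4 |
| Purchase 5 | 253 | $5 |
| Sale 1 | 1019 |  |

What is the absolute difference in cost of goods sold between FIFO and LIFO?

FIFO COGS: 146 @ $9 + 305 @ $7 + 242 @ $7 + 326 @ $4 = $6,447
LIFO COGS: 253 @ $5 + 398 @ $4 + 242 @ $7 + 126 @ $7 = $5,433
Difference = |$6,447 − $5,433| = $1,014

$1,014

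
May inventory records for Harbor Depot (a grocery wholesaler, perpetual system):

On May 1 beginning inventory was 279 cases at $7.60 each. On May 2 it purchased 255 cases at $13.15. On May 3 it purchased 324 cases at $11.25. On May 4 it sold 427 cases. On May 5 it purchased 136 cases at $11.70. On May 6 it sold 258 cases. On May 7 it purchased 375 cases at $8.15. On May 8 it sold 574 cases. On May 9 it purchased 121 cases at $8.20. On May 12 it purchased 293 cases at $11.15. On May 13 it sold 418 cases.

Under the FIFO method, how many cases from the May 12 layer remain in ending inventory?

May 4, 427 sold [FIFO — oldest first]: 279 @ $7.60 + 148 @ $13.15 = $4,066.60
May 6, 258 sold [FIFO — oldest first]: 107 @ $13.15 + 151 @ $11.25 = $3,105.80
May 8, 574 sold [FIFO — oldest first]: 173 @ $11.25 + 136 @ $11.70 + 265 @ $8.15 = $5,697.20
May 13, 418 sold [FIFO — oldest first]: 110 @ $8.15 + 121 @ $8.20 + 187 @ $11.15 = $3,973.75
Total COGS = $4,066.60 + $3,105.80 + $5,697.20 + $3,973.75 = $16,843.35
Ending inventory: 106 @ $11.15 = $1,181.90

106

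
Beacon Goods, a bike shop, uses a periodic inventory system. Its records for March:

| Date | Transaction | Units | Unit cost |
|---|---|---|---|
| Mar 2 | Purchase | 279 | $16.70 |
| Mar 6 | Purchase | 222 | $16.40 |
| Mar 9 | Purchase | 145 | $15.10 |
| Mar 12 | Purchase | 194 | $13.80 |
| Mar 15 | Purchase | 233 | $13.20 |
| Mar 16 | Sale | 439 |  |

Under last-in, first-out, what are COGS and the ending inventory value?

Mar 16, 439 sold [LIFO — newest first]: 233 @ $13.20 + 194 @ $13.80 + 12 @ $15.10 = $5,934.00
Ending inventory: 279 @ $16.70 + 222 @ $16.40 + 133 @ $15.10 = $10,308.40
Check: goods available $16,242.40 = COGS $5,934.00 + ending $10,308.40

COGS = $5,934.00; ending inventory = $10,308.40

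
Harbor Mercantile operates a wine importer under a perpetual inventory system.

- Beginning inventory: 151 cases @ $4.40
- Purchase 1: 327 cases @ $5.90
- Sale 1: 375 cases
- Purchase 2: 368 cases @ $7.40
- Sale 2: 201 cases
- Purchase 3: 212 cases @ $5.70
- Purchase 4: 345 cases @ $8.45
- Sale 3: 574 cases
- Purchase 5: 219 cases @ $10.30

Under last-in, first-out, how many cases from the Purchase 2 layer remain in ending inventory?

150

Sale 1 (375) [LIFO — newest first]: 327 @ $5.90 + 48 @ $4.40 = $2,140.50
Sale 2 (201) [LIFO — newest first]: 201 @ $7.40 = $1,487.40
Sale 3 (574) [LIFO — newest first]: 345 @ $8.45 + 212 @ $5.70 + 17 @ $7.40 = $4,249.45
Total COGS = $2,140.50 + $1,487.40 + $4,249.45 = $7,877.35
Ending inventory: 103 @ $4.40 + 150 @ $7.40 + 219 @ $10.30 = $3,818.90
Check: goods available $11,696.25 = COGS $7,877.35 + ending $3,818.90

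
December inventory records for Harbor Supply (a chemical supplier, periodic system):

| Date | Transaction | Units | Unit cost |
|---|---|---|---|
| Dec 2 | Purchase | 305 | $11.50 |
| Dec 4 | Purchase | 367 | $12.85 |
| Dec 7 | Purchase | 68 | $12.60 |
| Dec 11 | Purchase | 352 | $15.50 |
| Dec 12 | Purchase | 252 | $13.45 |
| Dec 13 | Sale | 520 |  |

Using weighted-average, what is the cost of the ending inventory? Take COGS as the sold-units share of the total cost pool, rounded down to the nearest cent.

Dec 13, sell 520: 520/1344 × $17,925.65 → $6,935.51
Ending inventory (cost pool remaining) = $10,990.14
Check: goods available $17,925.65 = COGS $6,935.51 + ending $10,990.14

Ending inventory = $10,990.14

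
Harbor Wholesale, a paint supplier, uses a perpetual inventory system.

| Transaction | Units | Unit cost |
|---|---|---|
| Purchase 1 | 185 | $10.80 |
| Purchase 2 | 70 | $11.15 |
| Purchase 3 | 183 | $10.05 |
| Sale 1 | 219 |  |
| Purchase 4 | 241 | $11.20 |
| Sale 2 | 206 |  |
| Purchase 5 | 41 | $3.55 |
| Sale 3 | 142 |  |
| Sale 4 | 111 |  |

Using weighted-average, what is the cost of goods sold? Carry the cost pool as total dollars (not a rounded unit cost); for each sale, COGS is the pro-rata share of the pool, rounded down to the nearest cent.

COGS = $7,047.96

After Purchase 1: 185 on hand, pool $1,998.00 (≈ $10.8000 each)
After Purchase 2: 255 on hand, pool $2,778.50 (≈ $10.8961 each)
After Purchase 3: 438 on hand, pool $4,617.65 (≈ $10.5426 each)
Sale 1, sell 219: 219/438 × $4,617.65 → $2,308.82
After Purchase 4: 460 on hand, pool $5,008.03 (≈ $10.8870 each)
Sale 2, sell 206: 206/460 × $5,008.03 → $2,242.72
After Purchase 5: 295 on hand, pool $2,910.86 (≈ $9.8673 each)
Sale 3, sell 142: 142/295 × $2,910.86 → $1,401.15
Sale 4, sell 111: 111/153 × $1,509.71 → $1,095.27
Total COGS = $2,308.82 + $2,242.72 + $1,401.15 + $1,095.27 = $7,047.96
Ending inventory (cost pool remaining) = $414.44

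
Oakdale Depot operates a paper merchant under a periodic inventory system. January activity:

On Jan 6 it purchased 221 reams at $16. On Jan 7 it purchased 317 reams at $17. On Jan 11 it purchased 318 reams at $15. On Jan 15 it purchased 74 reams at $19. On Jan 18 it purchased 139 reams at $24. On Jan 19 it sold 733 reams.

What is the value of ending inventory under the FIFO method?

Ending inventory = $6,587

Jan 19, 733 sold [FIFO — oldest first]: 221 @ $16 + 317 @ $17 + 195 @ $15 = $11,850
Ending inventory: 123 @ $15 + 74 @ $19 + 139 @ $24 = $6,587
Check: goods available $18,437 = COGS $11,850 + ending $6,587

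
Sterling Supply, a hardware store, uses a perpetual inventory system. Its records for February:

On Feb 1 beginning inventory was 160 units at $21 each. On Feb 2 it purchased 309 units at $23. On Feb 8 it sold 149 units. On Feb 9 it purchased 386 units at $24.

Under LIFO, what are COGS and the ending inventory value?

Feb 8, 149 sold [LIFO — newest first]: 149 @ $23 = $3,427
Ending inventory: 160 @ $21 + 160 @ $23 + 386 @ $24 = $16,304

COGS = $3,427; ending inventory = $16,304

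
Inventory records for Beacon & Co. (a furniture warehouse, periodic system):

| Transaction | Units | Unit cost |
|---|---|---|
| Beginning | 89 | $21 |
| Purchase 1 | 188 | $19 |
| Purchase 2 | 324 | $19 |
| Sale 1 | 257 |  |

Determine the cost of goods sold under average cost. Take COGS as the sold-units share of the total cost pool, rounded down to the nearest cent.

Sale 1, sell 257: 257/601 × $11,597.00 → $4,959.11
Ending inventory (cost pool remaining) = $6,637.89

COGS = $4,959.11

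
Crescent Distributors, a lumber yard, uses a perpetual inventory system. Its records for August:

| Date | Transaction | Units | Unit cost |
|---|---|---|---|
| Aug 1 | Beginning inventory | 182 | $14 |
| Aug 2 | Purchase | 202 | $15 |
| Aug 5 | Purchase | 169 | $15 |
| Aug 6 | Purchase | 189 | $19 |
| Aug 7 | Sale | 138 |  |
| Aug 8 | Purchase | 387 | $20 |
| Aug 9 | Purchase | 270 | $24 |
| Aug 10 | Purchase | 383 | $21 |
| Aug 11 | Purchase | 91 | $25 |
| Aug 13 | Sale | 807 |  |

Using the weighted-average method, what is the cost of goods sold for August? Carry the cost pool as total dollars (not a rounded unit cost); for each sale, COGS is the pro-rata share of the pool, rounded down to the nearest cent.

After Aug 1: 182 on hand, pool $2,548.00 (≈ $14.0000 each)
After Aug 2: 384 on hand, pool $5,578.00 (≈ $14.5260 each)
After Aug 5: 553 on hand, pool $8,113.00 (≈ $14.6709 each)
After Aug 6: 742 on hand, pool $11,704.00 (≈ $15.7736 each)
Aug 7, sell 138: 138/742 × $11,704.00 → $2,176.75
After Aug 8: 991 on hand, pool $17,267.25 (≈ $17.4241 each)
After Aug 9: 1261 on hand, pool $23,747.25 (≈ $18.8321 each)
After Aug 10: 1644 on hand, pool $31,790.25 (≈ $19.3371 each)
After Aug 11: 1735 on hand, pool $34,065.25 (≈ $19.6341 each)
Aug 13, sell 807: 807/1735 × $34,065.25 → $15,844.75
Total COGS = $2,176.75 + $15,844.75 = $18,021.50
Ending inventory (cost pool remaining) = $18,220.50

COGS = $18,021.50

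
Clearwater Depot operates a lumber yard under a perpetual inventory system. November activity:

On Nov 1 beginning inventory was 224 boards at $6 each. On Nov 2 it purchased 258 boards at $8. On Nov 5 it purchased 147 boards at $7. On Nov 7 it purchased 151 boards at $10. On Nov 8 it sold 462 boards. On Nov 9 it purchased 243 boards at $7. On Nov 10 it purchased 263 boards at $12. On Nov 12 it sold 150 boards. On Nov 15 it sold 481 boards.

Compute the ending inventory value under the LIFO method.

Nov 8, 462 sold [LIFO — newest first]: 151 @ $10 + 147 @ $7 + 164 @ $8 = $3,851
Nov 12, 150 sold [LIFO — newest first]: 150 @ $12 = $1,800
Nov 15, 481 sold [LIFO — newest first]: 113 @ $12 + 243 @ $7 + 94 @ $8 + 31 @ $6 = $3,995
Total COGS = $3,851 + $1,800 + $3,995 = $9,646
Ending inventory: 193 @ $6 = $1,158
Check: goods available $10,804 = COGS $9,646 + ending $1,158

Ending inventory = $1,158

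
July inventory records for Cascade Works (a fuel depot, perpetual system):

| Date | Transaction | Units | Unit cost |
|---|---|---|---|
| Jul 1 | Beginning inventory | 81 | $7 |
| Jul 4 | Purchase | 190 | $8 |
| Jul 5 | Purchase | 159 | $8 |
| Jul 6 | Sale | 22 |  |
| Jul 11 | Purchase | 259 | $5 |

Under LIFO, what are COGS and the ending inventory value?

COGS = $176; ending inventory = $4,478

Jul 6, 22 sold [LIFO — newest first]: 22 @ $8 = $176
Ending inventory: 81 @ $7 + 190 @ $8 + 137 @ $8 + 259 @ $5 = $4,478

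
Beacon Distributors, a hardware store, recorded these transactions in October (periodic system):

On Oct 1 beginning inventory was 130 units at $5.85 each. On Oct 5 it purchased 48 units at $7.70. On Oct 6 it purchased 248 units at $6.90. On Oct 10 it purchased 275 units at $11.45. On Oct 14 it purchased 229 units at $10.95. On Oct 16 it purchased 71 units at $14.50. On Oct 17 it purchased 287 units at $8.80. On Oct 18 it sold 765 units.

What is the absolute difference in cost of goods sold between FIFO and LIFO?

FIFO COGS: 130 @ $5.85 + 48 @ $7.70 + 248 @ $6.90 + 275 @ $11.45 + 64 @ $10.95 = $6,690.85
LIFO COGS: 287 @ $8.80 + 71 @ $14.50 + 229 @ $10.95 + 178 @ $11.45 = $8,100.75
Difference = |$6,690.85 − $8,100.75| = $1,409.90

$1,409.90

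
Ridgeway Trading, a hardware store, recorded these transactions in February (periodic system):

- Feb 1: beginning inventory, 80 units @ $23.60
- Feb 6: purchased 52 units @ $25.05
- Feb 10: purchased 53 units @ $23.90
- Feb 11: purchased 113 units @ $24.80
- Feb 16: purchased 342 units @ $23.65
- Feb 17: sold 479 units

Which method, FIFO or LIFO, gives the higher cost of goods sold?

FIFO COGS: 80 @ $23.60 + 52 @ $25.05 + 53 @ $23.90 + 113 @ $24.80 + 181 @ $23.65 = $11,540.35
LIFO COGS: 342 @ $23.65 + 113 @ $24.80 + 24 @ $23.90 = $11,464.30

FIFO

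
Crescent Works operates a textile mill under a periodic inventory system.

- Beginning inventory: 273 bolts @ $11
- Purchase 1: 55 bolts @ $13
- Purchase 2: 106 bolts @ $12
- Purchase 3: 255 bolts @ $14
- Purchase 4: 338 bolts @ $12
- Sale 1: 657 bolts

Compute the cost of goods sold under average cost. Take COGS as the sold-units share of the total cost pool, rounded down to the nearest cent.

COGS = $8,070.80

Sale 1, sell 657: 657/1027 × $12,616.00 → $8,070.80
Ending inventory (cost pool remaining) = $4,545.20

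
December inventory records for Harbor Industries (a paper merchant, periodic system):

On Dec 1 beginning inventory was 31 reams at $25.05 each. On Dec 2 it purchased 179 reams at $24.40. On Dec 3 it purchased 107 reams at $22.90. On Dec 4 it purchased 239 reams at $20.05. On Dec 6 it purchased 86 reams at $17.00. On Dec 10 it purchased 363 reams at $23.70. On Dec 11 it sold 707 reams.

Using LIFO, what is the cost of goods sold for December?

Dec 11, 707 sold [LIFO — newest first]: 363 @ $23.70 + 86 @ $17.00 + 239 @ $20.05 + 19 @ $22.90 = $15,292.15
Ending inventory: 31 @ $25.05 + 179 @ $24.40 + 88 @ $22.90 = $7,159.35

COGS = $15,292.15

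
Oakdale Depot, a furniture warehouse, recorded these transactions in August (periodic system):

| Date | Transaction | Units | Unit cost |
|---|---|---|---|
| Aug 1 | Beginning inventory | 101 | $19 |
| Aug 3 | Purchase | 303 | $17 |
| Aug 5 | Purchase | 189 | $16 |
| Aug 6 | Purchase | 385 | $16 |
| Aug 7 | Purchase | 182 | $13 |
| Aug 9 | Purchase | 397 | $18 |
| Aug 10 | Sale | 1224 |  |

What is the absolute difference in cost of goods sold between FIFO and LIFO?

$131

FIFO COGS: 101 @ $19 + 303 @ $17 + 189 @ $16 + 385 @ $16 + 182 @ $13 + 64 @ $18 = $19,772
LIFO COGS: 397 @ $18 + 182 @ $13 + 385 @ $16 + 189 @ $16 + 71 @ $17 = $19,903
Difference = |$19,772 − $19,903| = $131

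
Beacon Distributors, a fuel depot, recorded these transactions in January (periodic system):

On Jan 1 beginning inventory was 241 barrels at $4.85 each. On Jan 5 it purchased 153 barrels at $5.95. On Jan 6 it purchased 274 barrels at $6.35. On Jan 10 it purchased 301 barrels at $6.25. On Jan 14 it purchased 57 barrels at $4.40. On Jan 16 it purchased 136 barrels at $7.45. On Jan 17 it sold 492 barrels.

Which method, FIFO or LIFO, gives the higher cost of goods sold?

FIFO COGS: 241 @ $4.85 + 153 @ $5.95 + 98 @ $6.35 = $2,701.50
LIFO COGS: 136 @ $7.45 + 57 @ $4.40 + 299 @ $6.25 = $3,132.75

LIFO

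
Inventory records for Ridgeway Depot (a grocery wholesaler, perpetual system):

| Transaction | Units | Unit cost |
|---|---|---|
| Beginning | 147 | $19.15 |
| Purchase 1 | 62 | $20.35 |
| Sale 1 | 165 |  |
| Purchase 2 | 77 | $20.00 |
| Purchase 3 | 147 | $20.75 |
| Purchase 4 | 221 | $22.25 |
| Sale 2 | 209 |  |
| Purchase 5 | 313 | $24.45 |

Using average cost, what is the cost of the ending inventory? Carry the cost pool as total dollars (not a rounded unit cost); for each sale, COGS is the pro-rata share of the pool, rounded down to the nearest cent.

After Beginning: 147 on hand, pool $2,815.05 (≈ $19.1500 each)
After Purchase 1: 209 on hand, pool $4,076.75 (≈ $19.5060 each)
Sale 1, sell 165: 165/209 × $4,076.75 → $3,218.48
After Purchase 2: 121 on hand, pool $2,398.27 (≈ $19.8204 each)
After Purchase 3: 268 on hand, pool $5,448.52 (≈ $20.3303 each)
After Purchase 4: 489 on hand, pool $10,365.77 (≈ $21.1979 each)
Sale 2, sell 209: 209/489 × $10,365.77 → $4,430.35
After Purchase 5: 593 on hand, pool $13,588.27 (≈ $22.9145 each)
Total COGS = $3,218.48 + $4,430.35 = $7,648.83
Ending inventory (cost pool remaining) = $13,588.27
Check: goods available $21,237.10 = COGS $7,648.83 + ending $13,588.27

Ending inventory = $13,588.27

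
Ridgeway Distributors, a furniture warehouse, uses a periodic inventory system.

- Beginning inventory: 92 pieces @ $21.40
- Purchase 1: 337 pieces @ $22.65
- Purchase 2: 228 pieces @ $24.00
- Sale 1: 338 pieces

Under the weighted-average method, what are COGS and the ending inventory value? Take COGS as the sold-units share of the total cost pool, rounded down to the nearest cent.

COGS = $7,754.88; ending inventory = $7,318.97

Sale 1, sell 338: 338/657 × $15,073.85 → $7,754.88
Ending inventory (cost pool remaining) = $7,318.97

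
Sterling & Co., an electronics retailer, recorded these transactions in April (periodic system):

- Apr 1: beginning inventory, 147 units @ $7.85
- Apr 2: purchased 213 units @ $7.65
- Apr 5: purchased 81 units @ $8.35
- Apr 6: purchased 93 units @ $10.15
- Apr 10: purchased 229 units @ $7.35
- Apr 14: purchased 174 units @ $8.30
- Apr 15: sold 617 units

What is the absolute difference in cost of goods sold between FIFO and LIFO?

$39.90

FIFO COGS: 147 @ $7.85 + 213 @ $7.65 + 81 @ $8.35 + 93 @ $10.15 + 83 @ $7.35 = $5,013.75
LIFO COGS: 174 @ $8.30 + 229 @ $7.35 + 93 @ $10.15 + 81 @ $8.35 + 40 @ $7.65 = $5,053.65
Difference = |$5,013.75 − $5,053.65| = $39.90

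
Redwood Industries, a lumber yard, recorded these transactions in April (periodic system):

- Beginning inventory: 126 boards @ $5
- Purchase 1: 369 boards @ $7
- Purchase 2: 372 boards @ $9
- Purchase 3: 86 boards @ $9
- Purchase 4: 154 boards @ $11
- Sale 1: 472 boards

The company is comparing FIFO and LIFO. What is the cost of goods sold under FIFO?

FIFO COGS: 126 @ $5 + 346 @ $7 = $3,052
LIFO COGS: 154 @ $11 + 86 @ $9 + 232 @ $9 = $4,556

COGS = $3,052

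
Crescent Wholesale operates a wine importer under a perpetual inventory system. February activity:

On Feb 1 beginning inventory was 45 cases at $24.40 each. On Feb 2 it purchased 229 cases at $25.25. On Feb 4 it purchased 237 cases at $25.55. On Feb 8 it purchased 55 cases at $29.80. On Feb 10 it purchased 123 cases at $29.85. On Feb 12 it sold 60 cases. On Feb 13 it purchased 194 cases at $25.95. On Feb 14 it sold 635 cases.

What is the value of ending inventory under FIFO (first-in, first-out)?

Feb 12, 60 sold [FIFO — oldest first]: 45 @ $24.40 + 15 @ $25.25 = $1,476.75
Feb 14, 635 sold [FIFO — oldest first]: 214 @ $25.25 + 237 @ $25.55 + 55 @ $29.80 + 123 @ $29.85 + 6 @ $25.95 = $16,925.10
Total COGS = $1,476.75 + $16,925.10 = $18,401.85
Ending inventory: 188 @ $25.95 = $4,878.60

Ending inventory = $4,878.60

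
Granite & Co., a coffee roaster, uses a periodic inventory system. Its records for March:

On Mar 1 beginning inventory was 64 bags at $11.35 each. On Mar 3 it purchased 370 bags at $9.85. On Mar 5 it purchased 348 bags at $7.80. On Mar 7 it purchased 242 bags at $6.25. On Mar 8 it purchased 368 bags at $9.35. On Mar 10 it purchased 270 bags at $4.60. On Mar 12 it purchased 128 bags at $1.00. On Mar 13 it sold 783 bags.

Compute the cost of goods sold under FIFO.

Mar 13, 783 sold [FIFO — oldest first]: 64 @ $11.35 + 370 @ $9.85 + 348 @ $7.80 + 1 @ $6.25 = $7,091.55
Ending inventory: 241 @ $6.25 + 368 @ $9.35 + 270 @ $4.60 + 128 @ $1.00 = $6,317.05
Check: goods available $13,408.60 = COGS $7,091.55 + ending $6,317.05

COGS = $7,091.55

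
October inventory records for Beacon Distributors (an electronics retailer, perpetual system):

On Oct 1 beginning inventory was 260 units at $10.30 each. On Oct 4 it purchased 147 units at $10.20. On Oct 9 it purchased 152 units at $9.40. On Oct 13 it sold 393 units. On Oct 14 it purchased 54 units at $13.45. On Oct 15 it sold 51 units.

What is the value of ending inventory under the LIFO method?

Ending inventory = $1,750.15

Oct 13, 393 sold [LIFO — newest first]: 152 @ $9.40 + 147 @ $10.20 + 94 @ $10.30 = $3,896.40
Oct 15, 51 sold [LIFO — newest first]: 51 @ $13.45 = $685.95
Total COGS = $3,896.40 + $685.95 = $4,582.35
Ending inventory: 166 @ $10.30 + 3 @ $13.45 = $1,750.15
Check: goods available $6,332.50 = COGS $4,582.35 + ending $1,750.15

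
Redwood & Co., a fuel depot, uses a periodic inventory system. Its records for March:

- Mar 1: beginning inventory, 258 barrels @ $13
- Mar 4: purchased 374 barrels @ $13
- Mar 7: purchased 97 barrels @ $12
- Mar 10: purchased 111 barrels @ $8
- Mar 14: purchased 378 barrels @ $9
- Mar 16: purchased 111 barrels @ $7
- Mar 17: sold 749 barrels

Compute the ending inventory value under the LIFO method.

Ending inventory = $7,540

Mar 17, 749 sold [LIFO — newest first]: 111 @ $7 + 378 @ $9 + 111 @ $8 + 97 @ $12 + 52 @ $13 = $6,907
Ending inventory: 258 @ $13 + 322 @ $13 = $7,540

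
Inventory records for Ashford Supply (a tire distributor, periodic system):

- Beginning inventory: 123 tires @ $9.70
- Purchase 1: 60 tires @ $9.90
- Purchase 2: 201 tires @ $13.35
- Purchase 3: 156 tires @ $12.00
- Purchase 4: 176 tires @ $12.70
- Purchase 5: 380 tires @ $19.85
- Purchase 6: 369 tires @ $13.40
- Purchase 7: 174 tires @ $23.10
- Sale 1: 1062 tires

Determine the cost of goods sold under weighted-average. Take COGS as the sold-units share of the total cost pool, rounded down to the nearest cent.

Sale 1, sell 1062: 1062/1639 × $25,084.65 → $16,253.75
Ending inventory (cost pool remaining) = $8,830.90

COGS = $16,253.75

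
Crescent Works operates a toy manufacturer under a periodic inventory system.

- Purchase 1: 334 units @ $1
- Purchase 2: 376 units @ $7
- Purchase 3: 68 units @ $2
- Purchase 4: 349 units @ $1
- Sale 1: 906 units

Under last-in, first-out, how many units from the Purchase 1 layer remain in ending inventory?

221

Sale 1 (906) [LIFO — newest first]: 349 @ $1 + 68 @ $2 + 376 @ $7 + 113 @ $1 = $3,230
Ending inventory: 221 @ $1 = $221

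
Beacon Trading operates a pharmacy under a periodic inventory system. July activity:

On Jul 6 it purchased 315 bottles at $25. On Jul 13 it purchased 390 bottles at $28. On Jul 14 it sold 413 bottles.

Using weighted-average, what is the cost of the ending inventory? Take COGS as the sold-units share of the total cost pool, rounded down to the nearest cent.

Jul 14, sell 413: 413/705 × $18,795.00 → $11,010.40
Ending inventory (cost pool remaining) = $7,784.60

Ending inventory = $7,784.60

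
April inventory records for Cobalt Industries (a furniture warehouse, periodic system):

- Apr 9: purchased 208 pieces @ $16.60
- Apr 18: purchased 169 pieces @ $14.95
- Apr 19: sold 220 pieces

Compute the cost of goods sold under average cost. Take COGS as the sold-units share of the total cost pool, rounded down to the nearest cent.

COGS = $3,489.27

Apr 19, sell 220: 220/377 × $5,979.35 → $3,489.27
Ending inventory (cost pool remaining) = $2,490.08
Check: goods available $5,979.35 = COGS $3,489.27 + ending $2,490.08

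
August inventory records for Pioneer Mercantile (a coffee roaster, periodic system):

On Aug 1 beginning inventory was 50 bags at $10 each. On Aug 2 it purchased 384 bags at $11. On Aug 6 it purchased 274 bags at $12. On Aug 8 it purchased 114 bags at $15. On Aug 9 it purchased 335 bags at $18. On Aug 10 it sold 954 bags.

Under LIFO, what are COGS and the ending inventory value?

COGS = $13,569; ending inventory = $2,183

Aug 10, 954 sold [LIFO — newest first]: 335 @ $18 + 114 @ $15 + 274 @ $12 + 231 @ $11 = $13,569
Ending inventory: 50 @ $10 + 153 @ $11 = $2,183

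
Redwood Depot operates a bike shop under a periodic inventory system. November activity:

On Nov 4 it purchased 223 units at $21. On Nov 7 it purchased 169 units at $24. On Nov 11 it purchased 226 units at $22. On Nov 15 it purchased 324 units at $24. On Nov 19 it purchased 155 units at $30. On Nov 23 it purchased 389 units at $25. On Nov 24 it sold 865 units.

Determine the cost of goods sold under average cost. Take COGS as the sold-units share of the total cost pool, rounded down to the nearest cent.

Nov 24, sell 865: 865/1486 × $35,862.00 → $20,875.25
Ending inventory (cost pool remaining) = $14,986.75

COGS = $20,875.25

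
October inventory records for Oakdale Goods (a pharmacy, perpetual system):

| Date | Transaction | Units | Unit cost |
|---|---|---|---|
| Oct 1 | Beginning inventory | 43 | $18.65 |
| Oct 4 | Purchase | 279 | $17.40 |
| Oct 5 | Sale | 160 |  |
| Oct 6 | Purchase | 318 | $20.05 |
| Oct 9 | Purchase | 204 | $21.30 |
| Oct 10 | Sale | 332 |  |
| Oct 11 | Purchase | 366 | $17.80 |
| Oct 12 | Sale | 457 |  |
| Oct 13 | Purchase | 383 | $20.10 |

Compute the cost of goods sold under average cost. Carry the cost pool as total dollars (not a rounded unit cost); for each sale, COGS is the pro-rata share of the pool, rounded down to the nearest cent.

After Oct 1: 43 on hand, pool $801.95 (≈ $18.6500 each)
After Oct 4: 322 on hand, pool $5,656.55 (≈ $17.5669 each)
Oct 5, sell 160: 160/322 × $5,656.55 → $2,810.70
After Oct 6: 480 on hand, pool $9,221.75 (≈ $19.2120 each)
After Oct 9: 684 on hand, pool $13,566.95 (≈ $19.8347 each)
Oct 10, sell 332: 332/684 × $13,566.95 → $6,585.12
After Oct 11: 718 on hand, pool $13,496.63 (≈ $18.7975 each)
Oct 12, sell 457: 457/718 × $13,496.63 → $8,590.47
After Oct 13: 644 on hand, pool $12,604.46 (≈ $19.5721 each)
Total COGS = $2,810.70 + $6,585.12 + $8,590.47 = $17,986.29
Ending inventory (cost pool remaining) = $12,604.46

COGS = $17,986.29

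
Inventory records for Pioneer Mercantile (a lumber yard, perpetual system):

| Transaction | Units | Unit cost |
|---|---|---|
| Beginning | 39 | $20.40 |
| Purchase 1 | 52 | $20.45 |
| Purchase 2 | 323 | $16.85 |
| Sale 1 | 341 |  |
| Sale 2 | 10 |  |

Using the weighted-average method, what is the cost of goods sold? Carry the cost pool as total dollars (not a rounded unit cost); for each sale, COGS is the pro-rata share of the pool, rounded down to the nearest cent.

COGS = $6,190.43

After Beginning: 39 on hand, pool $795.60 (≈ $20.4000 each)
After Purchase 1: 91 on hand, pool $1,859.00 (≈ $20.4286 each)
After Purchase 2: 414 on hand, pool $7,301.55 (≈ $17.6366 each)
Sale 1, sell 341: 341/414 × $7,301.55 → $6,014.07
Sale 2, sell 10: 10/73 × $1,287.48 → $176.36
Total COGS = $6,014.07 + $176.36 = $6,190.43
Ending inventory (cost pool remaining) = $1,111.12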